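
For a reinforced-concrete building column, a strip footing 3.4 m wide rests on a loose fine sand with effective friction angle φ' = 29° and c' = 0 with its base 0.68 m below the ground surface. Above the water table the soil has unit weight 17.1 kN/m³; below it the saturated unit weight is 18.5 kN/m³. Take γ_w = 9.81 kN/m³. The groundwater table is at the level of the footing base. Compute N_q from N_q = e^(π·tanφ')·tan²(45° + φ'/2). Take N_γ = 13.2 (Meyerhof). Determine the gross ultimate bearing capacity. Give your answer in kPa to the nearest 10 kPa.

tan29° = 0.5543, so N_q = e^(π×0.5543)·tan²(59.5°) = 5.705 × 2.882 = 16.44.
Effective surcharge at the founding depth q = γ·D_f = 17.1 × 0.68 = 11.628 kPa.
The water table coincides with the base, so in the self-weight term γ → γ' = 8.69 kN/m³.
q_ult = q·N_q + 0.5·γ·B·N_γ
     = 11.628 × 16.443 + 0.5 × 8.69 × 3.4 × 13.2
     = 191.2 + 195 = 386.21 kPa.

q_ult ≈ 390 kPa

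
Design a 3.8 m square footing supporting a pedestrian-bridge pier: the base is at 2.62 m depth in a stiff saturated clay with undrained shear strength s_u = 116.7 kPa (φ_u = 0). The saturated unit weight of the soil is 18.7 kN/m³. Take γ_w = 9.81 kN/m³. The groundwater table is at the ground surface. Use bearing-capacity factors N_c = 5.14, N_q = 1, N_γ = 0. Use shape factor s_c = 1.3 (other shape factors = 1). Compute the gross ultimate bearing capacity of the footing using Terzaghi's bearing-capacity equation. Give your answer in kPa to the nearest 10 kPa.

q_ult ≈ 800 kPa

Water table at ground surface, so effective unit weight γ' = 18.7 − 9.81 = 8.89 kN/m³ is used throughout; overburden q = 8.89 × 2.62 = 23.292 kPa.
Cohesion term c·N_c·s_c = 116.7 × 5.14 × 1.3 = 779.79 kPa; surcharge term q·N_q = 23.292 × 1 = 23.292 kPa.
q_ult = 779.79 + 23.292 = 803.08 kPa.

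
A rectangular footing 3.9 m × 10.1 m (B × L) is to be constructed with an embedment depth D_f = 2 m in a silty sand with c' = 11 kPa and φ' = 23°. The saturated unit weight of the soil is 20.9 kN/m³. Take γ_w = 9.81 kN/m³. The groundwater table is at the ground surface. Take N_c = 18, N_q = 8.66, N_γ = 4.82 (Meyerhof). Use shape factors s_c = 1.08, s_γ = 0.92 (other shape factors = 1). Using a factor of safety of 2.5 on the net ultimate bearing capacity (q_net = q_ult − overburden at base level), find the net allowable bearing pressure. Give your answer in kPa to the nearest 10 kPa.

γ' = 20.9 − 9.81 = 11.09 kN/m³ (submerged throughout). q = 11.09 × 2 = 22.18 kPa; the same γ' applies in the ½γBN_γ term.
c·N_c·s_c = 11 × 18 × 1.08 = 213.84 kPa
q·N_q = 22.18 × 8.66 = 192.08 kPa
0.5·γ·B·N_γ·s_γ = 0.5 × 11.09 × 3.9 × 4.82 × 0.92 = 95.896 kPa
q_ult = 213.84 + 192.08 + 95.896 = 501.81 kPa.
q_net = 501.81 − 22.18 = 479.63 kPa.
q_all(net) = 479.63 / 2.5 = 191.85 kPa.

q_all(net) ≈ 190 kPa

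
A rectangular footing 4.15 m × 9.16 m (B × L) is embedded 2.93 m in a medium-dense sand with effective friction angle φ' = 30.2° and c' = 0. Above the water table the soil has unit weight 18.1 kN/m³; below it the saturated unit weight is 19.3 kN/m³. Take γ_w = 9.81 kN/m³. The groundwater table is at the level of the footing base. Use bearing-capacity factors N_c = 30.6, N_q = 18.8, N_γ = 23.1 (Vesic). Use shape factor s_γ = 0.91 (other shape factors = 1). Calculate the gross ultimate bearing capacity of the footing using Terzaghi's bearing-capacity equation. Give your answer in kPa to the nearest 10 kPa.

q_ult ≈ 1410 kPa

Effective surcharge at the founding depth q = γ·D_f = 18.1 × 2.93 = 53.033 kPa.
The water table coincides with the base, so in the self-weight term γ → γ' = 9.49 kN/m³.
q_ult = q·N_q + 0.5·γ·B·N_γ·s_γ
     = 53.033 × 18.8 + 0.5 × 9.49 × 4.15 × 23.1 × 0.91
     = 997.02 + 413.94 = 1411 kPa.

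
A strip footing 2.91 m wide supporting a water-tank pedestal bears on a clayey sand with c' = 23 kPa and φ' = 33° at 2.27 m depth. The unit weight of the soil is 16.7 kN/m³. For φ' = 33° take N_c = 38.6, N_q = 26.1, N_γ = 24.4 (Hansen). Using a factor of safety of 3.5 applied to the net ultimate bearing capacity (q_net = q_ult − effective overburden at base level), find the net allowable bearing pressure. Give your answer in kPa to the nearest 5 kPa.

q_all(net) ≈ 695 kPa

Overburden at base level: q = 16.7 × 2.27 = 37.909 kPa.
Cohesion term c·N_c = 23 × 38.6 = 887.8 kPa; surcharge term q·N_q = 37.909 × 26.1 = 989.42 kPa; self-weight term 0.5·γ·B·N_γ = 0.5 × 16.7 × 2.91 × 24.4 = 592.88 kPa.
q_ult = 887.8 + 989.42 + 592.88 = 2470.1 kPa.
Net ultimate: q_net = 2470.1 − 37.909 = 2432.2 kPa.
q_all(net) = 2432.2 / 3.5 = 694.91 kPa.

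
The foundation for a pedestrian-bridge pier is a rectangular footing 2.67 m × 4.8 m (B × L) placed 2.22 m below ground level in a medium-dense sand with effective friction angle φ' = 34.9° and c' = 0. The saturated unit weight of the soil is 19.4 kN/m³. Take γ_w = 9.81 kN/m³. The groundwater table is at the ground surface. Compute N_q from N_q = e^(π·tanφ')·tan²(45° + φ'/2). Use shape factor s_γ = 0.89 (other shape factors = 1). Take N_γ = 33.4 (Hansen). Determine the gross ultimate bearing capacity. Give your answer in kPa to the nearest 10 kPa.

tan34.9° = 0.6976, so N_q = e^(π×0.6976)·tan²(62.45°) = 8.95 × 3.674 = 32.89.
With the water table at the surface the whole profile is submerged: γ' = 19.4 − 9.81 = 9.59 kN/m³, so q = γ'·D_f = 21.29 kPa; the same γ' applies in the ½γBN_γ term.
q_ult = q·N_q + 0.5·γ·B·N_γ·s_γ
     = 21.29 × 32.885 + 0.5 × 9.59 × 2.67 × 33.4 × 0.89
     = 700.12 + 380.57 = 1080.7 kPa.

q_ult ≈ 1080 kPa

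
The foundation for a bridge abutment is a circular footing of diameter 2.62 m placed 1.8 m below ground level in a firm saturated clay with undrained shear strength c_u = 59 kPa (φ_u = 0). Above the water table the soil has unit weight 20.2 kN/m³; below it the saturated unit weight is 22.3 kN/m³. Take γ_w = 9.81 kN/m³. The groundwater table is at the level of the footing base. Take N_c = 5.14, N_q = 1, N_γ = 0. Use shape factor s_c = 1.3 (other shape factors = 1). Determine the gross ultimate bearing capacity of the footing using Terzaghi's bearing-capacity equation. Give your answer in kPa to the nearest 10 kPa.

Effective surcharge at the founding depth q = γ·D_f = 20.2 × 1.8 = 36.36 kPa.
q_ult = c·N_c·s_c + q·N_q
     = 59 × 5.14 × 1.3 + 36.36 × 1
     = 394.24 + 36.36 = 430.6 kPa.

q_ult ≈ 430 kPa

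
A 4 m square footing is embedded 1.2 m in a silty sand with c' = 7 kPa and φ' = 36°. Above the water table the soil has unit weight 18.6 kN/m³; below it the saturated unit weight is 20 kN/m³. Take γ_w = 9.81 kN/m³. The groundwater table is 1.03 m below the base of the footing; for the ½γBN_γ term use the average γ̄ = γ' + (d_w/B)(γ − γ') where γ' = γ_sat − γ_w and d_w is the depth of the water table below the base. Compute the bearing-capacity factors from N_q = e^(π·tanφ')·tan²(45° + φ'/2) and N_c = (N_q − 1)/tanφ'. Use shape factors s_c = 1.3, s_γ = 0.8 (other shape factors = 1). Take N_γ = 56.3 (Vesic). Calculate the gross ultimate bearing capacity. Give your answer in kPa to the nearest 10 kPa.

q_ult ≈ 2420 kPa

tan36° = 0.7265, so N_q = e^(π×0.7265)·tan²(63°) = 9.801 × 3.852 = 37.75.
N_c = (37.75 − 1)/tan36° = 50.59.
Effective surcharge at the founding depth q = γ·D_f = 18.6 × 1.2 = 22.32 kPa.
With d_w = 1.03 m < B, γ̄ = 10.19 + (1.03/4) × (18.6 − 10.19) = 12.356 kN/m³.
q_ult = c·N_c·s_c + q·N_q + 0.5·γ·B·N_γ·s_γ
     = 7 × 50.585 × 1.3 + 22.32 × 37.752 + 0.5 × 12.356 × 4 × 56.3 × 0.8
     = 460.33 + 842.64 + 1113 = 2416 kPa.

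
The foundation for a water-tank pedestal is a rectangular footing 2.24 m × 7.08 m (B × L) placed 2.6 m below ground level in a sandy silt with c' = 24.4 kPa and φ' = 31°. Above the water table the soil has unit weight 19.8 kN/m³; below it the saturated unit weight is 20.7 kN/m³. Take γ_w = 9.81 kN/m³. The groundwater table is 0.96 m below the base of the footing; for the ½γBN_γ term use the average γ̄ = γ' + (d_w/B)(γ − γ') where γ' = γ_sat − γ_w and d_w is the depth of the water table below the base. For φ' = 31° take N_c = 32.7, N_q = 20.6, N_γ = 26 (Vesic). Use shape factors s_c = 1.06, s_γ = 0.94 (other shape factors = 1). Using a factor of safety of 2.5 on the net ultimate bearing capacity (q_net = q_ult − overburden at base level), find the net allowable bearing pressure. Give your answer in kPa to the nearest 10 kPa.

Overburden at base level: q = 19.8 × 2.6 = 51.48 kPa.
The water table is 0.96 m below the base (< B = 2.24 m), so the ½γBN_γ term uses γ̄ = γ' + (d_w/B)(γ − γ') = 10.89 + (0.96/2.24)(19.8 − 10.89) = 14.709 kN/m³.
Cohesion term c·N_c·s_c = 24.4 × 32.7 × 1.06 = 845.75 kPa; surcharge term q·N_q = 51.48 × 20.6 = 1060.5 kPa; self-weight term 0.5·γ·B·N_γ·s_γ = 0.5 × 14.709 × 2.24 × 26 × 0.94 = 402.61 kPa.
q_ult = 845.75 + 1060.5 + 402.61 = 2308.9 kPa.
q_net = 2308.9 − 51.48 = 2257.4 kPa.
q_all(net) = 2257.4 / 2.5 = 902.95 kPa.

q_all(net) ≈ 900 kPa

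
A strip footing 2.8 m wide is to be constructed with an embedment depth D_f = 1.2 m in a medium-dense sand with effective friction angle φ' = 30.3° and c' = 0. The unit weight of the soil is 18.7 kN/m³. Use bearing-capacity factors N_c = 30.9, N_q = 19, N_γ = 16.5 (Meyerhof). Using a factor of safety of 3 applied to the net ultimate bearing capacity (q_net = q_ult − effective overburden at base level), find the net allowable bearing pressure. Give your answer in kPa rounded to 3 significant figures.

q_all(net) ≈ 279 kPa

q = γ·D_f = 18.7 × 1.2 = 22.44 kPa.
q·N_q = 22.44 × 19 = 426.36 kPa
0.5·γ·B·N_γ = 0.5 × 18.7 × 2.8 × 16.5 = 431.97 kPa
q_ult = 426.36 + 431.97 = 858.33 kPa.
Net ultimate: q_net = 858.33 − 22.44 = 835.89 kPa.
q_all(net) = 835.89 / 3 = 278.63 kPa.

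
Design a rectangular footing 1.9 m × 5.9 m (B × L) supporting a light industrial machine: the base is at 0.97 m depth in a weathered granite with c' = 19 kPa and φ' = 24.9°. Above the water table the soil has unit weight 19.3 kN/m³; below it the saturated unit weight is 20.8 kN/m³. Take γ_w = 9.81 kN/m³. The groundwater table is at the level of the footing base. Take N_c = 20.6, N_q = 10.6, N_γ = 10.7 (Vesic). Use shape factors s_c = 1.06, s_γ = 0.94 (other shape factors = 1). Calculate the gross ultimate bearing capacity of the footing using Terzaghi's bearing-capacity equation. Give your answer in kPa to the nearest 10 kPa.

Effective surcharge at the founding depth q = γ·D_f = 19.3 × 0.97 = 18.721 kPa.
The water table coincides with the base, so in the self-weight term γ → γ' = 10.99 kN/m³.
q_ult = c·N_c·s_c + q·N_q + 0.5·γ·B·N_γ·s_γ
     = 19 × 20.6 × 1.06 + 18.721 × 10.6 + 0.5 × 10.99 × 1.9 × 10.7 × 0.94
     = 414.88 + 198.44 + 105.01 = 718.34 kPa.

q_ult ≈ 720 kPa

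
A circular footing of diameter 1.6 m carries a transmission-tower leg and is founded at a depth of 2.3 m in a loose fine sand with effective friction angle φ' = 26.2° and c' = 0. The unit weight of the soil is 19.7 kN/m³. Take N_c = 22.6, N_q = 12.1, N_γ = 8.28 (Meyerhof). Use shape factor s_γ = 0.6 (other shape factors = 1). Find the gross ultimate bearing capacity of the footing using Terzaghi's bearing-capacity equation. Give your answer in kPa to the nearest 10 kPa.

Overburden at base level: q = 19.7 × 2.3 = 45.31 kPa.
Surcharge term q·N_q = 45.31 × 12.1 = 548.25 kPa; self-weight term 0.5·γ·B·N_γ·s_γ = 0.5 × 19.7 × 1.6 × 8.28 × 0.6 = 78.296 kPa.
q_ult = 548.25 + 78.296 = 626.55 kPa.

q_ult ≈ 630 kPa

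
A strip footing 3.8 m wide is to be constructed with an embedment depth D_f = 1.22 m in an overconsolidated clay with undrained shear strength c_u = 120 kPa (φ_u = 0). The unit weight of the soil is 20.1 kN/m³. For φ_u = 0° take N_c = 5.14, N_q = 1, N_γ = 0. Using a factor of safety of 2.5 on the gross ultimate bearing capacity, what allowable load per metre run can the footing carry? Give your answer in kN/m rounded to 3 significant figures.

≈ 975 kN/m

q = γ·D_f = 20.1 × 1.22 = 24.522 kPa.
c·N_c = 120 × 5.14 = 616.8 kPa
q·N_q = 24.522 × 1 = 24.522 kPa
q_ult = 616.8 + 24.522 = 641.32 kPa.
Gross allowable pressure q_all = 641.32 / 2.5 = 256.53 kPa.
Allowable wall load = q_all × B = 256.53 × 3.8 = 974.81 kN per metre run.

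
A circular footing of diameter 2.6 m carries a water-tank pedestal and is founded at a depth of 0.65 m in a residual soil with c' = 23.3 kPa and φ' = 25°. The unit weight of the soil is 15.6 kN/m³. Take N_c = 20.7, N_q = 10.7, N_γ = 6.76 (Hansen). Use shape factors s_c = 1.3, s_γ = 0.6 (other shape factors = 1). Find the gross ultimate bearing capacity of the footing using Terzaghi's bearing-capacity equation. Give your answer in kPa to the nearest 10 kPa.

q = γ·D_f = 15.6 × 0.65 = 10.14 kPa.
c·N_c·s_c = 23.3 × 20.7 × 1.3 = 627 kPa
q·N_q = 10.14 × 10.7 = 108.5 kPa
0.5·γ·B·N_γ·s_γ = 0.5 × 15.6 × 2.6 × 6.76 × 0.6 = 82.256 kPa
q_ult = 627 + 108.5 + 82.256 = 817.76 kPa.

q_ult ≈ 820 kPa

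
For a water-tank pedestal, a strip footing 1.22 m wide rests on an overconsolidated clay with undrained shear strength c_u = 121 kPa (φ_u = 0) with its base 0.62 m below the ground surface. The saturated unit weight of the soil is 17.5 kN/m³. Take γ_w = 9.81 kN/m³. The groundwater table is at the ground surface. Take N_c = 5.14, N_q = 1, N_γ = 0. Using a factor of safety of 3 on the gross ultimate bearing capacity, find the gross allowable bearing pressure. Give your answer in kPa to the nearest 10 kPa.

q_all ≈ 210 kPa

With the water table at the surface the whole profile is submerged: γ' = 17.5 − 9.81 = 7.69 kN/m³, so q = γ'·D_f = 4.7678 kPa.
q_ult = c·N_c + q·N_q
     = 121 × 5.14 + 4.7678 × 1
     = 621.94 + 4.7678 = 626.71 kPa.
q_all = 626.71 / 3 = 208.9 kPa.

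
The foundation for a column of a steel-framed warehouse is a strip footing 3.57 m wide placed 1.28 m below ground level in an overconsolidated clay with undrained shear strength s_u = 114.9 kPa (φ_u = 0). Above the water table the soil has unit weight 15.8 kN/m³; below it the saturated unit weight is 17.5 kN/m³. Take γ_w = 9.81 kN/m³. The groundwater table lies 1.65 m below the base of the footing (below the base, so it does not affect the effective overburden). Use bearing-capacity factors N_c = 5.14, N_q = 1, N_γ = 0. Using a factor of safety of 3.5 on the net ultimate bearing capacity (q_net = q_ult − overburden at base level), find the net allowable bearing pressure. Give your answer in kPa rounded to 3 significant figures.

Overburden at base level: q = 15.8 × 1.28 = 20.224 kPa.
Cohesion term c·N_c = 114.9 × 5.14 = 590.59 kPa; surcharge term q·N_q = 20.224 × 1 = 20.224 kPa.
q_ult = 590.59 + 20.224 = 610.81 kPa.
q_net = 610.81 − 20.224 = 590.59 kPa.
q_all(net) = 590.59 / 3.5 = 168.74 kPa.

q_all(net) ≈ 169 kPa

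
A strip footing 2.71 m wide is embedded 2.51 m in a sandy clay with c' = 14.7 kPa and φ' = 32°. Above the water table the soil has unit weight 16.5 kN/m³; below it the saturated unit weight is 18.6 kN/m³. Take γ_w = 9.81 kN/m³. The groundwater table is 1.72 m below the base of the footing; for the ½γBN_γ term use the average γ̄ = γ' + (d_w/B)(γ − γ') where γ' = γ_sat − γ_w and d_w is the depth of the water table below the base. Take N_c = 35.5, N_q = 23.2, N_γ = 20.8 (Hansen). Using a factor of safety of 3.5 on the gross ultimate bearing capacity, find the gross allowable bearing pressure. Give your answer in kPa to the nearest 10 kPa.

Overburden at base level: q = 16.5 × 2.51 = 41.415 kPa.
The water table is 1.72 m below the base (< B = 2.71 m), so the ½γBN_γ term uses γ̄ = γ' + (d_w/B)(γ − γ') = 8.79 + (1.72/2.71)(16.5 − 8.79) = 13.683 kN/m³.
Cohesion term c·N_c = 14.7 × 35.5 = 521.85 kPa; surcharge term q·N_q = 41.415 × 23.2 = 960.83 kPa; self-weight term 0.5·γ·B·N_γ = 0.5 × 13.683 × 2.71 × 20.8 = 385.65 kPa.
q_ult = 521.85 + 960.83 + 385.65 = 1868.3 kPa.
q_all = 1868.3 / 3.5 = 533.81 kPa.

q_all ≈ 530 kPa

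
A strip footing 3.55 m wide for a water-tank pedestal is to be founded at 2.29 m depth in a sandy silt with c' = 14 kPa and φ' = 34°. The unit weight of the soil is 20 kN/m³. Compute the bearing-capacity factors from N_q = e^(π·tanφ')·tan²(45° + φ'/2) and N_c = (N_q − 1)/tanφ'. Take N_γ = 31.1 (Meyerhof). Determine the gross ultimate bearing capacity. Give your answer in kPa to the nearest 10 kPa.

tan34° = 0.6745, so N_q = e^(π×0.6745)·tan²(62°) = 8.323 × 3.537 = 29.44.
N_c = (29.44 − 1)/tan34° = 42.16.
Overburden at base level: q = 20 × 2.29 = 45.8 kPa.
Cohesion term c·N_c = 14 × 42.164 = 590.29 kPa; surcharge term q·N_q = 45.8 × 29.44 = 1348.3 kPa; self-weight term 0.5·γ·B·N_γ = 0.5 × 20 × 3.55 × 31.1 = 1104 kPa.
q_ult = 590.29 + 1348.3 + 1104 = 3042.7 kPa.

q_ult ≈ 3040 kPa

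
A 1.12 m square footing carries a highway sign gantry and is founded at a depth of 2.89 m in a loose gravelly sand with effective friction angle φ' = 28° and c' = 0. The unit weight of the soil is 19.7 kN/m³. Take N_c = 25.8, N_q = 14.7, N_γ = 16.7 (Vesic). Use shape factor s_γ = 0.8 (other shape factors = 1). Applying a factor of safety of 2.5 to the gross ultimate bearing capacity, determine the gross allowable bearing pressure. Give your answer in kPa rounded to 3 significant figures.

Overburden at base level: q = 19.7 × 2.89 = 56.933 kPa.
Surcharge term q·N_q = 56.933 × 14.7 = 836.92 kPa; self-weight term 0.5·γ·B·N_γ·s_γ = 0.5 × 19.7 × 1.12 × 16.7 × 0.8 = 147.39 kPa.
q_ult = 836.92 + 147.39 = 984.3 kPa.
q_all = q_ult / FS = 984.3 / 2.5 = 393.72 kPa.

q_all ≈ 394 kPa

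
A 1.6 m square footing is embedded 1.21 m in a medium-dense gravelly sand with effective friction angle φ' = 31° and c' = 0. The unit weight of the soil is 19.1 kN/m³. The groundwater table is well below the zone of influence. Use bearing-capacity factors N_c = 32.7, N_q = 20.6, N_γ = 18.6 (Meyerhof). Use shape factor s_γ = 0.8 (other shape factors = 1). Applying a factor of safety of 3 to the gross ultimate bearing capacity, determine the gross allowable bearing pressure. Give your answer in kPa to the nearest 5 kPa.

q = γ·D_f = 19.1 × 1.21 = 23.111 kPa.
q·N_q = 23.111 × 20.6 = 476.09 kPa
0.5·γ·B·N_γ·s_γ = 0.5 × 19.1 × 1.6 × 18.6 × 0.8 = 227.37 kPa
q_ult = 476.09 + 227.37 = 703.45 kPa.
q_all = q_ult / FS = 703.45 / 3 = 234.48 kPa.

q_all ≈ 235 kPa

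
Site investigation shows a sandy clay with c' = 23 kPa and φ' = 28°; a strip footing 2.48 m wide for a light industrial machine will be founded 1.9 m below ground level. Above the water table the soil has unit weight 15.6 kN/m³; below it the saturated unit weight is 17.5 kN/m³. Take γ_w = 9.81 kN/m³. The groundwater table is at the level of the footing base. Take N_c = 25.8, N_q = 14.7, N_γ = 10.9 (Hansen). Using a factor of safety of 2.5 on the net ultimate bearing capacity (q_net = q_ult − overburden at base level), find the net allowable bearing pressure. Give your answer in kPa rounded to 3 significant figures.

q = γ·D_f = 15.6 × 1.9 = 29.64 kPa.
For the ½γBN_γ term take γ' = 17.5 − 9.81 = 7.69 kN/m³ (soil below base is submerged).
c·N_c = 23 × 25.8 = 593.4 kPa
q·N_q = 29.64 × 14.7 = 435.71 kPa
0.5·γ·B·N_γ = 0.5 × 7.69 × 2.48 × 10.9 = 103.94 kPa
q_ult = 593.4 + 435.71 + 103.94 = 1133 kPa.
q_net = 1133 − 29.64 = 1103.4 kPa.
q_all(net) = 1103.4 / 2.5 = 441.36 kPa.

q_all(net) ≈ 441 kPa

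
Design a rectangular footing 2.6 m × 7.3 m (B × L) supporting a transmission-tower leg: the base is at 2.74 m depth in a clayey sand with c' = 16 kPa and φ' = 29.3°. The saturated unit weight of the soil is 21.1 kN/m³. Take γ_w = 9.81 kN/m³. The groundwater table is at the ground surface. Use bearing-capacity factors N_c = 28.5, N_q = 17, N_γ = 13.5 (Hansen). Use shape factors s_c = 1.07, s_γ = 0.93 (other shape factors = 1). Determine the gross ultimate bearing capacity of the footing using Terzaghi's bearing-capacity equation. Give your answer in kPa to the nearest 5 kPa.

q_ult ≈ 1200 kPa

Water table at ground surface, so effective unit weight γ' = 21.1 − 9.81 = 11.29 kN/m³ is used throughout; overburden q = 11.29 × 2.74 = 30.935 kPa; the same γ' applies in the ½γBN_γ term.
Cohesion term c·N_c·s_c = 16 × 28.5 × 1.07 = 487.92 kPa; surcharge term q·N_q = 30.935 × 17 = 525.89 kPa; self-weight term 0.5·γ·B·N_γ·s_γ = 0.5 × 11.29 × 2.6 × 13.5 × 0.93 = 184.27 kPa.
q_ult = 487.92 + 525.89 + 184.27 = 1198.1 kPa.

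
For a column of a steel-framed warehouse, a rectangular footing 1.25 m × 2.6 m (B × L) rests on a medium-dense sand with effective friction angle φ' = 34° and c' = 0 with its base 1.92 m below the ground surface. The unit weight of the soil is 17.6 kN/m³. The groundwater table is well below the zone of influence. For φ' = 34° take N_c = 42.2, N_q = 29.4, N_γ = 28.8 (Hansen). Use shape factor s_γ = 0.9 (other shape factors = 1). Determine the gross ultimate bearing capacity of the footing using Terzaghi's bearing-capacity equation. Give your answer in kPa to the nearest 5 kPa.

q_ult ≈ 1280 kPa

Effective surcharge at the founding depth q = γ·D_f = 17.6 × 1.92 = 33.792 kPa.
q_ult = q·N_q + 0.5·γ·B·N_γ·s_γ
     = 33.792 × 29.4 + 0.5 × 17.6 × 1.25 × 28.8 × 0.9
     = 993.48 + 285.12 = 1278.6 kPa.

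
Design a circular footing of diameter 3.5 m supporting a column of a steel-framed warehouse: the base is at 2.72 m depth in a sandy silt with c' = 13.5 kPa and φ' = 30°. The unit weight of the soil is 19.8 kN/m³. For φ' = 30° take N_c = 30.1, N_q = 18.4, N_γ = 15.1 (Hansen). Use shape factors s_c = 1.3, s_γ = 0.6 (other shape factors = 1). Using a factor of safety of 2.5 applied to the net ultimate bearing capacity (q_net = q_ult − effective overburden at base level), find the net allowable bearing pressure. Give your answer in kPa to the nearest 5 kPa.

q_all(net) ≈ 710 kPa

Overburden at base level: q = 19.8 × 2.72 = 53.856 kPa.
Cohesion term c·N_c·s_c = 13.5 × 30.1 × 1.3 = 528.25 kPa; surcharge term q·N_q = 53.856 × 18.4 = 990.95 kPa; self-weight term 0.5·γ·B·N_γ·s_γ = 0.5 × 19.8 × 3.5 × 15.1 × 0.6 = 313.93 kPa.
q_ult = 528.25 + 990.95 + 313.93 = 1833.1 kPa.
Net ultimate: q_net = 1833.1 − 53.856 = 1779.3 kPa.
q_all(net) = 1779.3 / 2.5 = 711.71 kPa.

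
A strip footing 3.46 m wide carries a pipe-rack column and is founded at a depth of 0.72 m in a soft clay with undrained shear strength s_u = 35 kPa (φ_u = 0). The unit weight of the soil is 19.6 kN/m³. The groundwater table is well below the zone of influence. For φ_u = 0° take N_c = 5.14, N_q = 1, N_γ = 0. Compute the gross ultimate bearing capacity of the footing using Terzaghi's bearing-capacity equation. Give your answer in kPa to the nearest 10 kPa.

q = γ·D_f = 19.6 × 0.72 = 14.112 kPa.
c·N_c = 35 × 5.14 = 179.9 kPa
q·N_q = 14.112 × 1 = 14.112 kPa
q_ult = 179.9 + 14.112 = 194.01 kPa.

q_ult ≈ 190 kPa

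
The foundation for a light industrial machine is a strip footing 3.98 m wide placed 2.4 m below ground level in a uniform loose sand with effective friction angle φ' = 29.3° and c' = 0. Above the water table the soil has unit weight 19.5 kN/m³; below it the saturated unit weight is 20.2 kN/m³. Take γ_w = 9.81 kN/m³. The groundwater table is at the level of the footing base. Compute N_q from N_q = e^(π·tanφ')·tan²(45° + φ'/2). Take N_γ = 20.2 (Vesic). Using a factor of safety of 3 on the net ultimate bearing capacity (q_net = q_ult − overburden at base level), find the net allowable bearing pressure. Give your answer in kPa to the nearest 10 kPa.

N_q = e^(π·tan29.3°)·tan²(59.65°) = 17.
Overburden at base level: q = 19.5 × 2.4 = 46.8 kPa.
Below the base the soil is submerged, so the ½γBN_γ term uses γ' = 20.2 − 9.81 = 10.39 kN/m³.
Surcharge term q·N_q = 46.8 × 17.004 = 795.81 kPa; self-weight term 0.5·γ·B·N_γ = 0.5 × 10.39 × 3.98 × 20.2 = 417.66 kPa.
q_ult = 795.81 + 417.66 = 1213.5 kPa.
q_net = 1213.5 − 46.8 = 1166.7 kPa.
q_all(net) = 1166.7 / 3 = 388.89 kPa.

q_all(net) ≈ 390 kPa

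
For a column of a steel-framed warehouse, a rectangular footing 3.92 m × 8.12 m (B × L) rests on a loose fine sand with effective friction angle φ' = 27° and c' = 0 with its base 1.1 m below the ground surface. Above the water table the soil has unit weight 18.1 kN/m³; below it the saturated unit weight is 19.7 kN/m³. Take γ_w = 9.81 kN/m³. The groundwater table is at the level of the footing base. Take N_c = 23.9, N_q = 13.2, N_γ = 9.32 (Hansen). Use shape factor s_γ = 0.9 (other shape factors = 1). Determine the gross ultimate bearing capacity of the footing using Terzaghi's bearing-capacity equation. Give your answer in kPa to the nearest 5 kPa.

q_ult ≈ 425 kPa

q = γ·D_f = 18.1 × 1.1 = 19.91 kPa.
For the ½γBN_γ term take γ' = 19.7 − 9.81 = 9.89 kN/m³ (soil below base is submerged).
q·N_q = 19.91 × 13.2 = 262.81 kPa
0.5·γ·B·N_γ·s_γ = 0.5 × 9.89 × 3.92 × 9.32 × 0.9 = 162.6 kPa
q_ult = 262.81 + 162.6 = 425.41 kPa.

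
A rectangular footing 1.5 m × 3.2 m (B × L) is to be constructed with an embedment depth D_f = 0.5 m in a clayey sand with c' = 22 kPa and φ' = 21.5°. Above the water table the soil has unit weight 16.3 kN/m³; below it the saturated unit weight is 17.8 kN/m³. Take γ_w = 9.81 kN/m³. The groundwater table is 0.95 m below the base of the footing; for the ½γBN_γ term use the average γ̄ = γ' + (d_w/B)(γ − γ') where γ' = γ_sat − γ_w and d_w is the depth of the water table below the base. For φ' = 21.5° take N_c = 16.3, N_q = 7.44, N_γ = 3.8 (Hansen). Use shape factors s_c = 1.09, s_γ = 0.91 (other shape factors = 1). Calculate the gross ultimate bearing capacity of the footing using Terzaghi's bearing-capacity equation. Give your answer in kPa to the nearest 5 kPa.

q_ult ≈ 485 kPa

q = γ·D_f = 16.3 × 0.5 = 8.15 kPa.
γ' = 7.99 kN/m³; averaging over the depth B below the base, γ̄ = γ' + (d_w/B)(γ − γ') = 13.253 kN/m³.
c·N_c·s_c = 22 × 16.3 × 1.09 = 390.87 kPa
q·N_q = 8.15 × 7.44 = 60.636 kPa
0.5·γ·B·N_γ·s_γ = 0.5 × 13.253 × 1.5 × 3.8 × 0.91 = 34.372 kPa
q_ult = 390.87 + 60.636 + 34.372 = 485.88 kPa.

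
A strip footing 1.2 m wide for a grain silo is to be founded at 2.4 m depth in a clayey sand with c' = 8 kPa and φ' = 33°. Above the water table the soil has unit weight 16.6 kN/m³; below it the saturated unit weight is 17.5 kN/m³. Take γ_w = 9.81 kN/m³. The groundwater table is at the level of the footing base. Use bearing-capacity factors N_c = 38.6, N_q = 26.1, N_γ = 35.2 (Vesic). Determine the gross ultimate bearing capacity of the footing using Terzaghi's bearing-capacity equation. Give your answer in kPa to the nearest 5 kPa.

Overburden at base level: q = 16.6 × 2.4 = 39.84 kPa.
Below the base the soil is submerged, so the ½γBN_γ term uses γ' = 17.5 − 9.81 = 7.69 kN/m³.
Cohesion term c·N_c = 8 × 38.6 = 308.8 kPa; surcharge term q·N_q = 39.84 × 26.1 = 1039.8 kPa; self-weight term 0.5·γ·B·N_γ = 0.5 × 7.69 × 1.2 × 35.2 = 162.41 kPa.
q_ult = 308.8 + 1039.8 + 162.41 = 1511 kPa.

q_ult ≈ 1510 kPa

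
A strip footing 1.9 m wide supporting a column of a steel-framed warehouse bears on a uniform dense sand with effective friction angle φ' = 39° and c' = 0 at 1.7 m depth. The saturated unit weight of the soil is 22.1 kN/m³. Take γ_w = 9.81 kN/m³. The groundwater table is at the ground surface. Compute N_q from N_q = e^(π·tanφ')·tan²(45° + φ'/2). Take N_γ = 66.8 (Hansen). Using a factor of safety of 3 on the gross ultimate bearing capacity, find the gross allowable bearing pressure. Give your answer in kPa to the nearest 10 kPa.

q_all ≈ 650 kPa

N_q = e^(π·tan39°)·tan²(64.5°) = 55.96.
Water table at ground surface, so effective unit weight γ' = 22.1 − 9.81 = 12.29 kN/m³ is used throughout; overburden q = 12.29 × 1.7 = 20.893 kPa; the same γ' applies in the ½γBN_γ term.
Surcharge term q·N_q = 20.893 × 55.957 = 1169.1 kPa; self-weight term 0.5·γ·B·N_γ = 0.5 × 12.29 × 1.9 × 66.8 = 779.92 kPa.
q_ult = 1169.1 + 779.92 = 1949 kPa.
q_all = 1949 / 3 = 649.68 kPa.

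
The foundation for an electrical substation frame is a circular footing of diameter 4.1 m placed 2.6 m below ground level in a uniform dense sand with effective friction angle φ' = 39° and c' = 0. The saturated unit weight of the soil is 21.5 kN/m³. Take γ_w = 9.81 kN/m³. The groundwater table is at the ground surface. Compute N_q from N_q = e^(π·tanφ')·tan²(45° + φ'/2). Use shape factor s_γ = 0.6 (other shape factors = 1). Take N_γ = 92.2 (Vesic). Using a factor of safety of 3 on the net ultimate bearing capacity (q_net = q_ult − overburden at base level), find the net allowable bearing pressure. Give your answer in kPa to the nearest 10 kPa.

N_q = e^(π·tan39°)·tan²(64.5°) = 55.96.
Water table at ground surface, so effective unit weight γ' = 21.5 − 9.81 = 11.69 kN/m³ is used throughout; overburden q = 11.69 × 2.6 = 30.394 kPa; the same γ' applies in the ½γBN_γ term.
Surcharge term q·N_q = 30.394 × 55.957 = 1700.8 kPa; self-weight term 0.5·γ·B·N_γ·s_γ = 0.5 × 11.69 × 4.1 × 92.2 × 0.6 = 1325.7 kPa.
q_ult = 1700.8 + 1325.7 = 3026.5 kPa.
q_net = 3026.5 − 30.394 = 2996.1 kPa.
q_all(net) = 2996.1 / 3 = 998.7 kPa.

q_all(net) ≈ 1000 kPa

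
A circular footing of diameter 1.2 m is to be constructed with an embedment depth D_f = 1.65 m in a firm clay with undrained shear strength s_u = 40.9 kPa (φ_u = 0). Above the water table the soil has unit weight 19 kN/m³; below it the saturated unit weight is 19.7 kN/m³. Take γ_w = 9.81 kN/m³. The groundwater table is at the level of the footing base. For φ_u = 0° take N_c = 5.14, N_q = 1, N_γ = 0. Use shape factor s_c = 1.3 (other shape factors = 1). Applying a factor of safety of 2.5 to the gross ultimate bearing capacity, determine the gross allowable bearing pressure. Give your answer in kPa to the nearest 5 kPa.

Overburden at base level: q = 19 × 1.65 = 31.35 kPa.
Cohesion term c·N_c·s_c = 40.9 × 5.14 × 1.3 = 273.29 kPa; surcharge term q·N_q = 31.35 × 1 = 31.35 kPa.
q_ult = 273.29 + 31.35 = 304.64 kPa.
q_all = q_ult / FS = 304.64 / 2.5 = 121.86 kPa.

q_all ≈ 120 kPa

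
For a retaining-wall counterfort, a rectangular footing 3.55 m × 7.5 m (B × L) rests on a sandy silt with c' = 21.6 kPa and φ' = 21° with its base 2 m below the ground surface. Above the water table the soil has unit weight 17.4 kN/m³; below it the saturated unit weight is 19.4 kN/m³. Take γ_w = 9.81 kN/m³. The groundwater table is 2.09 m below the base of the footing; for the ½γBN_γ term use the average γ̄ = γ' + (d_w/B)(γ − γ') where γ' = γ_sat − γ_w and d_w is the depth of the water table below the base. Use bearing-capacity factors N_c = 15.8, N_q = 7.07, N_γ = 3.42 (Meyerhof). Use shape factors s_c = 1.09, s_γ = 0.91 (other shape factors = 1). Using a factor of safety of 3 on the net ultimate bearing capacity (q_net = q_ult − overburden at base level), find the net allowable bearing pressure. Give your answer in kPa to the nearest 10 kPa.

q_all(net) ≈ 220 kPa

Overburden at base level: q = 17.4 × 2 = 34.8 kPa.
The water table is 2.09 m below the base (< B = 3.55 m), so the ½γBN_γ term uses γ̄ = γ' + (d_w/B)(γ − γ') = 9.59 + (2.09/3.55)(17.4 − 9.59) = 14.188 kN/m³.
Cohesion term c·N_c·s_c = 21.6 × 15.8 × 1.09 = 372 kPa; surcharge term q·N_q = 34.8 × 7.07 = 246.04 kPa; self-weight term 0.5·γ·B·N_γ·s_γ = 0.5 × 14.188 × 3.55 × 3.42 × 0.91 = 78.377 kPa.
q_ult = 372 + 246.04 + 78.377 = 696.41 kPa.
q_net = 696.41 − 34.8 = 661.61 kPa.
q_all(net) = 661.61 / 3 = 220.54 kPa.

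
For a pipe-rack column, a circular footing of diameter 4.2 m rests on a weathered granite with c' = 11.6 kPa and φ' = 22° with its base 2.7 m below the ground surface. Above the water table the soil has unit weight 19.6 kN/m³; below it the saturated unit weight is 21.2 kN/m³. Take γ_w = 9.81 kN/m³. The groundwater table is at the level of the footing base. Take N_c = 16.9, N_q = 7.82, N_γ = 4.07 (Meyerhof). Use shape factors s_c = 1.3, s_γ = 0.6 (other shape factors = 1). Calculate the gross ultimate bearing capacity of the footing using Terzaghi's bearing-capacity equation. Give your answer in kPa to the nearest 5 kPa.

q_ult ≈ 725 kPa

Overburden at base level: q = 19.6 × 2.7 = 52.92 kPa.
Below the base the soil is submerged, so the ½γBN_γ term uses γ' = 21.2 − 9.81 = 11.39 kN/m³.
Cohesion term c·N_c·s_c = 11.6 × 16.9 × 1.3 = 254.85 kPa; surcharge term q·N_q = 52.92 × 7.82 = 413.83 kPa; self-weight term 0.5·γ·B·N_γ·s_γ = 0.5 × 11.39 × 4.2 × 4.07 × 0.6 = 58.41 kPa.
q_ult = 254.85 + 413.83 + 58.41 = 727.1 kPa.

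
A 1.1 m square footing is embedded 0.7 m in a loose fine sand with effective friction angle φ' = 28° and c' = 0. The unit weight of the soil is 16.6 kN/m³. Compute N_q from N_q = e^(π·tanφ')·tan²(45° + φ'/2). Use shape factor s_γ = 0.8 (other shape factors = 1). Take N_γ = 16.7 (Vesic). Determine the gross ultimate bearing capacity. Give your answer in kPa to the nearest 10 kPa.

tan28° = 0.5317, so N_q = e^(π×0.5317)·tan²(59°) = 5.314 × 2.77 = 14.72.
q = γ·D_f = 16.6 × 0.7 = 11.62 kPa.
q·N_q = 11.62 × 14.72 = 171.05 kPa
0.5·γ·B·N_γ·s_γ = 0.5 × 16.6 × 1.1 × 16.7 × 0.8 = 121.98 kPa
q_ult = 171.05 + 121.98 = 293.02 kPa.

q_ult ≈ 290 kPa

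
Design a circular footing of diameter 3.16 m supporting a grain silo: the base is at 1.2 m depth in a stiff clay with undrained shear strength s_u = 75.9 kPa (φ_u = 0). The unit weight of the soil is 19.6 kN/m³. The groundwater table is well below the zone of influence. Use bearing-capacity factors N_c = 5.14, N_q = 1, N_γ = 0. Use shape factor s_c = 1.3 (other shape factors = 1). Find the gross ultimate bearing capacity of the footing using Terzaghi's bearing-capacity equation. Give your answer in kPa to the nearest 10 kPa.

Effective surcharge at the founding depth q = γ·D_f = 19.6 × 1.2 = 23.52 kPa.
q_ult = c·N_c·s_c + q·N_q
     = 75.9 × 5.14 × 1.3 + 23.52 × 1
     = 507.16 + 23.52 = 530.68 kPa.

q_ult ≈ 530 kPa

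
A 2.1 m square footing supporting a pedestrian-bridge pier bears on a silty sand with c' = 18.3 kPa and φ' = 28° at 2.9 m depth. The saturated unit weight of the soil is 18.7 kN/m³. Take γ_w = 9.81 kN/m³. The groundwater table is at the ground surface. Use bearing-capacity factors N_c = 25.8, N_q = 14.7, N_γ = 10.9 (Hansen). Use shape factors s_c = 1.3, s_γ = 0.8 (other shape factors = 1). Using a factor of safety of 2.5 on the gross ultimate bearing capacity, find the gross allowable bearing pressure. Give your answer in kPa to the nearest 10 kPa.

Water table at ground surface, so effective unit weight γ' = 18.7 − 9.81 = 8.89 kN/m³ is used throughout; overburden q = 8.89 × 2.9 = 25.781 kPa; the same γ' applies in the ½γBN_γ term.
Cohesion term c·N_c·s_c = 18.3 × 25.8 × 1.3 = 613.78 kPa; surcharge term q·N_q = 25.781 × 14.7 = 378.98 kPa; self-weight term 0.5·γ·B·N_γ·s_γ = 0.5 × 8.89 × 2.1 × 10.9 × 0.8 = 81.397 kPa.
q_ult = 613.78 + 378.98 + 81.397 = 1074.2 kPa.
q_all = 1074.2 / 2.5 = 429.66 kPa.

q_all ≈ 430 kPa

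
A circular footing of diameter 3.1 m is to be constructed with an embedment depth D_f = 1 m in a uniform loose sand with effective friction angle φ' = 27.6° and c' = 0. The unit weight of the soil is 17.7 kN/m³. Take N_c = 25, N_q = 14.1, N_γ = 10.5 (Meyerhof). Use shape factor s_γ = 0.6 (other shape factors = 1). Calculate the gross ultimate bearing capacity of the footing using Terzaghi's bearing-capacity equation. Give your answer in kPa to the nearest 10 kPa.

q_ult ≈ 420 kPa

Effective surcharge at the founding depth q = γ·D_f = 17.7 × 1 = 17.7 kPa.
q_ult = q·N_q + 0.5·γ·B·N_γ·s_γ
     = 17.7 × 14.1 + 0.5 × 17.7 × 3.1 × 10.5 × 0.6
     = 249.57 + 172.84 = 422.41 kPa.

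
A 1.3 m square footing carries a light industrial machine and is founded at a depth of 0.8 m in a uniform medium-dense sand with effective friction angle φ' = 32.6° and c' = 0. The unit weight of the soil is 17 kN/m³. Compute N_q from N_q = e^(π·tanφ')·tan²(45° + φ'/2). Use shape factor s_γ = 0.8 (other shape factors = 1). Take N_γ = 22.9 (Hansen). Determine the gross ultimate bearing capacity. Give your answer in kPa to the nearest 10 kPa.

tan32.6° = 0.6395, so N_q = e^(π×0.6395)·tan²(61.3°) = 7.457 × 3.336 = 24.88.
q = γ·D_f = 17 × 0.8 = 13.6 kPa.
q·N_q = 13.6 × 24.878 = 338.34 kPa
0.5·γ·B·N_γ·s_γ = 0.5 × 17 × 1.3 × 22.9 × 0.8 = 202.44 kPa
q_ult = 338.34 + 202.44 = 540.77 kPa.

q_ult ≈ 540 kPa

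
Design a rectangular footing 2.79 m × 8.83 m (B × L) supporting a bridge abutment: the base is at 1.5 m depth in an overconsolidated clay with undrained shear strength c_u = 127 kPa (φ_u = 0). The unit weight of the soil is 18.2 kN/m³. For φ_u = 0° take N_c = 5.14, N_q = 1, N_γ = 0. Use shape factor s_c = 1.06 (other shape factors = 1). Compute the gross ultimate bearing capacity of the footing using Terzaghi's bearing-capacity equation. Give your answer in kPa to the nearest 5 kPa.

q_ult ≈ 720 kPa

Effective surcharge at the founding depth q = γ·D_f = 18.2 × 1.5 = 27.3 kPa.
q_ult = c·N_c·s_c + q·N_q
     = 127 × 5.14 × 1.06 + 27.3 × 1
     = 691.95 + 27.3 = 719.25 kPa.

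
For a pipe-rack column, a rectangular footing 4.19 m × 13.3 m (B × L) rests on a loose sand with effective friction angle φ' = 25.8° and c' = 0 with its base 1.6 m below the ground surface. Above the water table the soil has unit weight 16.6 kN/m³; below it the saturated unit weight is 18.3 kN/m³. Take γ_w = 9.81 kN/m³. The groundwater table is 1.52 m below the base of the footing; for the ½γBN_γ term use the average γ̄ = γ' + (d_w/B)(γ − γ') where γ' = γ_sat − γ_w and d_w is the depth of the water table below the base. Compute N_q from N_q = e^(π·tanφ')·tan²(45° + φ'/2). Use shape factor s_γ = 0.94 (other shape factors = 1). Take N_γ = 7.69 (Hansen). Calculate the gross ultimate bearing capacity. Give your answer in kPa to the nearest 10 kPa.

tan25.8° = 0.4834, so N_q = e^(π×0.4834)·tan²(57.9°) = 4.566 × 2.541 = 11.6.
Overburden at base level: q = 16.6 × 1.6 = 26.56 kPa.
The water table is 1.52 m below the base (< B = 4.19 m), so the ½γBN_γ term uses γ̄ = γ' + (d_w/B)(γ − γ') = 8.49 + (1.52/4.19)(16.6 − 8.49) = 11.432 kN/m³.
Surcharge term q·N_q = 26.56 × 11.604 = 308.21 kPa; self-weight term 0.5·γ·B·N_γ·s_γ = 0.5 × 11.432 × 4.19 × 7.69 × 0.94 = 173.13 kPa.
q_ult = 308.21 + 173.13 = 481.33 kPa.

q_ult ≈ 480 kPa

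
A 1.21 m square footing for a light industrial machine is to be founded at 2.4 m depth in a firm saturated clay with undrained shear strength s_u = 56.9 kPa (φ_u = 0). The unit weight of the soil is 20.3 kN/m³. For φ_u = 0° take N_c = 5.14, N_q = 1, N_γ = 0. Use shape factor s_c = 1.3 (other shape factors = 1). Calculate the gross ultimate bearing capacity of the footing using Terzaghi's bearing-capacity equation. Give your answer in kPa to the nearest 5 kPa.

Effective surcharge at the founding depth q = γ·D_f = 20.3 × 2.4 = 48.72 kPa.
q_ult = c·N_c·s_c + q·N_q
     = 56.9 × 5.14 × 1.3 + 48.72 × 1
     = 380.21 + 48.72 = 428.93 kPa.

q_ult ≈ 430 kPa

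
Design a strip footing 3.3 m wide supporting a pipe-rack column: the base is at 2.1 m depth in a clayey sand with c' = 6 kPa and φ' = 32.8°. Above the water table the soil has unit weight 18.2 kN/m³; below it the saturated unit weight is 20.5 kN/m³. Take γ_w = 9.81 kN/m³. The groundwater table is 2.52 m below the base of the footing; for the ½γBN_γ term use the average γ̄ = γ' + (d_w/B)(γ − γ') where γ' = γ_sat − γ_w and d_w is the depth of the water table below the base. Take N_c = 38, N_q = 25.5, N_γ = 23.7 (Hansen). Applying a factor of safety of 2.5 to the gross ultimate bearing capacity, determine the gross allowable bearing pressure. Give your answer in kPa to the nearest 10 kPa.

q_all ≈ 740 kPa

Effective surcharge at the founding depth q = γ·D_f = 18.2 × 2.1 = 38.22 kPa.
With d_w = 2.52 m < B, γ̄ = 10.69 + (2.52/3.3) × (18.2 − 10.69) = 16.425 kN/m³.
q_ult = c·N_c + q·N_q + 0.5·γ·B·N_γ
     = 6 × 38 + 38.22 × 25.5 + 0.5 × 16.425 × 3.3 × 23.7
     = 228 + 974.61 + 642.3 = 1844.9 kPa.
q_all = q_ult / FS = 1844.9 / 2.5 = 737.96 kPa.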